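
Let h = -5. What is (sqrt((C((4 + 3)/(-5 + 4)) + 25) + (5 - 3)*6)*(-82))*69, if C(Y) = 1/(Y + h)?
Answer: -943*sqrt(1329) ≈ -34378.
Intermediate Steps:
C(Y) = 1/(-5 + Y) (C(Y) = 1/(Y - 5) = 1/(-5 + Y))
(sqrt((C((4 + 3)/(-5 + 4)) + 25) + (5 - 3)*6)*(-82))*69 = (sqrt((1/(-5 + (4 + 3)/(-5 + 4)) + 25) + (5 - 3)*6)*(-82))*69 = (sqrt((1/(-5 + 7/(-1)) + 25) + 2*6)*(-82))*69 = (sqrt((1/(-5 + 7*(-1)) + 25) + 12)*(-82))*69 = (sqrt((1/(-5 - 7) + 25) + 12)*(-82))*69 = (sqrt((1/(-12) + 25) + 12)*(-82))*69 = (sqrt((-1/12 + 25) + 12)*(-82))*69 = (sqrt(299/12 + 12)*(-82))*69 = (sqrt(443/12)*(-82))*69 = ((sqrt(1329)/6)*(-82))*69 = -41*sqrt(1329)/3*69 = -943*sqrt(1329)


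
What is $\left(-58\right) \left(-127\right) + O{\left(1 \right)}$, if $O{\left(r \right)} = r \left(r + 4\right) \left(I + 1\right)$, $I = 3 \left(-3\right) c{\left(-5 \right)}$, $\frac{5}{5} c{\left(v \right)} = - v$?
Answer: $7146$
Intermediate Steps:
$c{\left(v \right)} = - v$
$I = -45$ ($I = 3 \left(-3\right) \left(\left(-1\right) \left(-5\right)\right) = \left(-9\right) 5 = -45$)
$O{\left(r \right)} = - 44 r \left(4 + r\right)$ ($O{\left(r \right)} = r \left(r + 4\right) \left(-45 + 1\right) = r \left(4 + r\right) \left(-44\right) = - 44 r \left(4 + r\right)$)
$\left(-58\right) \left(-127\right) + O{\left(1 \right)} = \left(-58\right) \left(-127\right) - 44 \left(4 + 1\right) = 7366 - 44 \cdot 5 = 7366 - 220 = 7146$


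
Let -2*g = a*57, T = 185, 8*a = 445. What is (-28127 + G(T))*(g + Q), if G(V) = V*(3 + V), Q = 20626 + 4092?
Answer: 2462428319/16 ≈ 1.5390e+8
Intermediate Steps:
a = 445/8 (a = (1/8)*445 = 445/8 ≈ 55.625)
Q = 24718
g = -25365/16 (g = -445*57/16 = -1/2*25365/8 = -25365/16 ≈ -1585.3)
(-28127 + G(T))*(g + Q) = (-28127 + 185*(3 + 185))*(-25365/16 + 24718) = (-28127 + 185*188)*(370123/16) = (-28127 + 34780)*(370123/16) = 6653*(370123/16) = 2462428319/16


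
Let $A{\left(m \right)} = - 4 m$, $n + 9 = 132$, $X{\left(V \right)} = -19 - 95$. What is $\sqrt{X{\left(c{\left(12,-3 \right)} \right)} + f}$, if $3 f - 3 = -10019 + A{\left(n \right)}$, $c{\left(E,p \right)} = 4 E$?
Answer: $\frac{5 i \sqrt{1302}}{3} \approx 60.139 i$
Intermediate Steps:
$X{\left(V \right)} = -114$
$n = 123$ ($n = -9 + 132 = 123$)
$f = - \frac{10508}{3}$ ($f = 1 + \frac{-10019 - 492}{3} = 1 + \frac{1}{3} \left(-10511\right) = 1 - \frac{10511}{3} = - \frac{10508}{3} \approx -3502.7$)
$\sqrt{X{\left(c{\left(12,-3 \right)} \right)} + f} = \sqrt{-114 - \frac{10508}{3}} = \sqrt{- \frac{10850}{3}} = \frac{5 i \sqrt{1302}}{3}$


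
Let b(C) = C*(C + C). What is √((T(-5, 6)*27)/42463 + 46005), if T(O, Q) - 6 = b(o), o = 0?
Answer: √82951915384851/42463 ≈ 214.49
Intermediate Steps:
b(C) = 2*C² (b(C) = C*(2*C) = 2*C²)
T(O, Q) = 6 (T(O, Q) = 6 + 2*0² = 6 + 2*0 = 6 + 0 = 6)
√((T(-5, 6)*27)/42463 + 46005) = √((6*27)/42463 + 46005) = √(162*(1/42463) + 46005) = √(162/42463 + 46005) = √(1953510477/42463) = √82951915384851/42463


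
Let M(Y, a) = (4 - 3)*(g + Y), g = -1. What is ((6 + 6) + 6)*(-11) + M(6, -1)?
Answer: -193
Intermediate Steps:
M(Y, a) = -1 + Y (M(Y, a) = (4 - 3)*(-1 + Y) = 1*(-1 + Y) = -1 + Y)
((6 + 6) + 6)*(-11) + M(6, -1) = ((6 + 6) + 6)*(-11) + (-1 + 6) = (12 + 6)*(-11) + 5 = 18*(-11) + 5 = -198 + 5 = -193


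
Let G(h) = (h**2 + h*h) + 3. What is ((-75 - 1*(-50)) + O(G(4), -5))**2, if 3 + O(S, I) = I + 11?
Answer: 484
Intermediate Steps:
G(h) = 3 + 2*h**2 (G(h) = (h**2 + h**2) + 3 = 2*h**2 + 3 = 3 + 2*h**2)
O(S, I) = 8 + I (O(S, I) = -3 + (I + 11) = -3 + (11 + I) = 8 + I)
((-75 - 1*(-50)) + O(G(4), -5))**2 = ((-75 - 1*(-50)) + (8 - 5))**2 = ((-75 + 50) + 3)**2 = (-25 + 3)**2 = (-22)**2 = 484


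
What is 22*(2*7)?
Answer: 308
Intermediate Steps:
22*(2*7) = 22*14 = 308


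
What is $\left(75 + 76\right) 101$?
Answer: $15251$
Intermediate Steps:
$\left(75 + 76\right) 101 = 151 \cdot 101 = 15251$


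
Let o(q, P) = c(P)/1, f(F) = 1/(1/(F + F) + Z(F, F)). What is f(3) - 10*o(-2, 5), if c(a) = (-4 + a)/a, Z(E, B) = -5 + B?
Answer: -28/11 ≈ -2.5455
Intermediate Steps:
f(F) = 1/(-5 + F + 1/(2*F)) (f(F) = 1/(1/(F + F) + (-5 + F)) = 1/(1/(2*F) + (-5 + F)) = 1/(-5 + F + 1/(2*F)))
c(a) = (-4 + a)/a
o(q, P) = (-4 + P)/P (o(q, P) = ((-4 + P)/P)/1 = ((-4 + P)/P)*1 = (-4 + P)/P)
f(3) - 10*o(-2, 5) = 2*3/(1 + 2*3*(-5 + 3)) - 10*(-4 + 5)/5 = 2*3/(1 + 2*3*(-2)) - 2 = 2*3/(1 - 12) - 10*⅕ = 2*3/(-11) - 2 = 2*3*(-1/11) - 2 = -6/11 - 2 = -28/11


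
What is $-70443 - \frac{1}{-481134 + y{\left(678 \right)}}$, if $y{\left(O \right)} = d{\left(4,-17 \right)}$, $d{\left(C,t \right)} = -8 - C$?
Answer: $- \frac{33893367677}{481146} \approx -70443.0$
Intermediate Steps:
$y{\left(O \right)} = -12$ ($y{\left(O \right)} = -8 - 4 = -12$)
$-70443 - \frac{1}{-481134 + y{\left(678 \right)}} = -70443 - \frac{1}{-481134 - 12} = -70443 - \frac{1}{-481146} = -70443 - - \frac{1}{481146} = -70443 + \frac{1}{481146} = - \frac{33893367677}{481146}$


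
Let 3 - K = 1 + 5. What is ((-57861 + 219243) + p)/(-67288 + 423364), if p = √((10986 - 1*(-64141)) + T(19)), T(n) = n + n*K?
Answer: 26897/59346 + √75089/356076 ≈ 0.45399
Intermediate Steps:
K = -3 (K = 3 - (1 + 5) = 3 - 1*6 = 3 - 6 = -3)
T(n) = -2*n (T(n) = n + n*(-3) = n - 3*n = -2*n)
p = √75089 (p = √((10986 - 1*(-64141)) - 2*19) = √((10986 + 64141) - 38) = √(75127 - 38) = √75089 ≈ 274.02)
((-57861 + 219243) + p)/(-67288 + 423364) = ((-57861 + 219243) + √75089)/(-67288 + 423364) = (161382 + √75089)/356076 = (161382 + √75089)*(1/356076) = 26897/59346 + √75089/356076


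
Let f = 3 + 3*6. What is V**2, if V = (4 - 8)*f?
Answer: 7056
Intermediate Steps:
f = 21 (f = 3 + 18 = 21)
V = -84 (V = (4 - 8)*21 = -4*21 = -84)
V**2 = (-84)**2 = 7056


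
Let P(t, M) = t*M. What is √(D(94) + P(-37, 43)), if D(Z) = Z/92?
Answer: I*√3364394/46 ≈ 39.875*I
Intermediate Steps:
D(Z) = Z/92 (D(Z) = Z*(1/92) = Z/92)
P(t, M) = M*t
√(D(94) + P(-37, 43)) = √((1/92)*94 + 43*(-37)) = √(47/46 - 1591) = √(-73139/46) = I*√3364394/46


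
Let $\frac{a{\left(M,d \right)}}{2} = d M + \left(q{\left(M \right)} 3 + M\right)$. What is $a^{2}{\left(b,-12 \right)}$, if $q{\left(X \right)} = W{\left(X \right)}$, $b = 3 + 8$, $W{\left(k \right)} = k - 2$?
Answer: $35344$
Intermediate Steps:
$W{\left(k \right)} = -2 + k$
$b = 11$
$q{\left(X \right)} = -2 + X$
$a{\left(M,d \right)} = -12 + 8 M + 2 M d$ ($a{\left(M,d \right)} = 2 \left(d M + \left(\left(-2 + M\right) 3 + M\right)\right) = 2 \left(M d + \left(\left(-6 + 3 M\right) + M\right)\right) = 2 \left(M d + \left(-6 + 4 M\right)\right) = 2 \left(-6 + 4 M + M d\right) = -12 + 8 M + 2 M d$)
$a^{2}{\left(b,-12 \right)} = \left(-12 + 8 \cdot 11 + 2 \cdot 11 \left(-12\right)\right)^{2} = \left(-12 + 88 - 264\right)^{2} = \left(-188\right)^{2} = 35344$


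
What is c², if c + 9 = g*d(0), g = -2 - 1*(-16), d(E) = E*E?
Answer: 81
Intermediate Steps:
d(E) = E²
g = 14 (g = -2 + 16 = 14)
c = -9 (c = -9 + 14*0² = -9 + 14*0 = -9 + 0 = -9)
c² = (-9)² = 81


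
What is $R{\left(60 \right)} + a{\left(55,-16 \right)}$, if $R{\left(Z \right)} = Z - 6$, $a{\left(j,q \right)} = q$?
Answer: $38$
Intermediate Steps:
$R{\left(Z \right)} = -6 + Z$ ($R{\left(Z \right)} = Z - 6 = -6 + Z$)
$R{\left(60 \right)} + a{\left(55,-16 \right)} = \left(-6 + 60\right) - 16 = 54 - 16 = 38$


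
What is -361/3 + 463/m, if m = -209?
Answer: -76838/627 ≈ -122.55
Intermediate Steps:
-361/3 + 463/m = -361/3 + 463/(-209) = -361*⅓ + 463*(-1/209) = -361/3 - 463/209 = -76838/627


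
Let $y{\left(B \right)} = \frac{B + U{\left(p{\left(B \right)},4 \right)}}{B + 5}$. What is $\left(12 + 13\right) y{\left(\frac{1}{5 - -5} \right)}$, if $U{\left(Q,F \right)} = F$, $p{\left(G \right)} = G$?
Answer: $\frac{1025}{51} \approx 20.098$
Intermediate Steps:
$y{\left(B \right)} = \frac{4 + B}{5 + B}$ ($y{\left(B \right)} = \frac{B + 4}{B + 5} = \frac{4 + B}{5 + B}$)
$\left(12 + 13\right) y{\left(\frac{1}{5 - -5} \right)} = \left(12 + 13\right) \frac{4 + \frac{1}{5 - -5}}{5 + \frac{1}{5 - -5}} = 25 \frac{4 + \frac{1}{5 + 5}}{5 + \frac{1}{5 + 5}} = 25 \frac{4 + \frac{1}{10}}{5 + \frac{1}{10}} = 25 \frac{1}{\frac{51}{10}} \cdot \frac{41}{10} = 25 \cdot \frac{10}{51} \cdot \frac{41}{10} = 25 \cdot \frac{41}{51} = \frac{1025}{51}$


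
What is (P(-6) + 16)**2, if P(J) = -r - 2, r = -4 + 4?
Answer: 196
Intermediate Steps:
r = 0
P(J) = -2 (P(J) = -1*0 - 2 = 0 - 2 = -2)
(P(-6) + 16)**2 = (-2 + 16)**2 = 14**2 = 196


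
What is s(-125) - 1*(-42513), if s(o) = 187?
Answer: 42700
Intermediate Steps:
s(-125) - 1*(-42513) = 187 - 1*(-42513) = 187 + 42513 = 42700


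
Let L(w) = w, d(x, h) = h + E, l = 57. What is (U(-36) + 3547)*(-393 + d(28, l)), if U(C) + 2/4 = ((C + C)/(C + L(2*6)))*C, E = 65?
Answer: -1863667/2 ≈ -9.3183e+5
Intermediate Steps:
d(x, h) = 65 + h (d(x, h) = h + 65 = 65 + h)
U(C) = -½ + 2*C²/(12 + C) (U(C) = -½ + ((C + C)/(C + 2*6))*C = -½ + ((2*C)/(C + 12))*C = -½ + ((2*C)/(12 + C))*C = -½ + (2*C/(12 + C))*C = -½ + 2*C²/(12 + C))
(U(-36) + 3547)*(-393 + d(28, l)) = ((-12 - 1*(-36) + 4*(-36)²)/(2*(12 - 36)) + 3547)*(-393 + (65 + 57)) = ((½)*(-12 + 36 + 4*1296)/(-24) + 3547)*(-393 + 122) = ((½)*(-1/24)*(-12 + 36 + 5184) + 3547)*(-271) = ((½)*(-1/24)*5208 + 3547)*(-271) = (-217/2 + 3547)*(-271) = (6877/2)*(-271) = -1863667/2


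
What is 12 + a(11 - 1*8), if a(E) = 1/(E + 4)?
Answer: 85/7 ≈ 12.143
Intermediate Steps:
a(E) = 1/(4 + E)
12 + a(11 - 1*8) = 12 + 1/(4 + (11 - 1*8)) = 12 + 1/(4 + (11 - 8)) = 12 + 1/(4 + 3) = 12 + 1/7 = 12 + ⅐ = 85/7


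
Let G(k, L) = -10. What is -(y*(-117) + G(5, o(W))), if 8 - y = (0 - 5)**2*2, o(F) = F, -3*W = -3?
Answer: -4904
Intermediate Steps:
W = 1 (W = -1/3*(-3) = 1)
y = -42 (y = 8 - (0 - 5)**2*2 = 8 - (-5)**2*2 = 8 - 25*2 = 8 - 1*50 = 8 - 50 = -42)
-(y*(-117) + G(5, o(W))) = -(-42*(-117) - 10) = -(4914 - 10) = -1*4904 = -4904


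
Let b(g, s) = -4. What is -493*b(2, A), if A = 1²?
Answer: 1972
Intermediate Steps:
A = 1
-493*b(2, A) = -493*(-4) = 1972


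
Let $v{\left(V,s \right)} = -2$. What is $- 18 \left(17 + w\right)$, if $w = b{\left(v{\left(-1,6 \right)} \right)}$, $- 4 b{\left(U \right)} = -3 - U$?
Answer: $- \frac{621}{2} \approx -310.5$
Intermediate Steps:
$b{\left(U \right)} = \frac{3}{4} + \frac{U}{4}$ ($b{\left(U \right)} = - \frac{-3 - U}{4} = \frac{3}{4} + \frac{U}{4}$)
$w = \frac{1}{4}$ ($w = \frac{3}{4} + \frac{1}{4} \left(-2\right) = \frac{3}{4} - \frac{1}{2} = \frac{1}{4} \approx 0.25$)
$- 18 \left(17 + w\right) = - 18 \left(17 + \frac{1}{4}\right) = \left(-18\right) \frac{69}{4} = - \frac{621}{2}$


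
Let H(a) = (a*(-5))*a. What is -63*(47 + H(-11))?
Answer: 35154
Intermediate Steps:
H(a) = -5*a² (H(a) = (-5*a)*a = -5*a²)
-63*(47 + H(-11)) = -63*(47 - 5*(-11)²) = -63*(47 - 5*121) = -63*(47 - 605) = -63*(-558) = 35154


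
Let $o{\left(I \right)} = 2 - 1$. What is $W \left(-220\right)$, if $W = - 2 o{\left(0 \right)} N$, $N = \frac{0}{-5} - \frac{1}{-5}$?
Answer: $88$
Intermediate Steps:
$o{\left(I \right)} = 1$
$N = \frac{1}{5}$ ($N = 0 \left(- \frac{1}{5}\right) - - \frac{1}{5} = 0 + \frac{1}{5} = \frac{1}{5} \approx 0.2$)
$W = - \frac{2}{5}$ ($W = \left(-2\right) 1 \cdot \frac{1}{5} = \left(-2\right) \frac{1}{5} = - \frac{2}{5} \approx -0.4$)
$W \left(-220\right) = \left(- \frac{2}{5}\right) \left(-220\right) = 88$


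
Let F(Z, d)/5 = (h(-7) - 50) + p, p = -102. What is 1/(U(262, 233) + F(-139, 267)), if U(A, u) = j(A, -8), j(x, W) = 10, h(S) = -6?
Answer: -1/780 ≈ -0.0012821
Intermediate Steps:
U(A, u) = 10
F(Z, d) = -790 (F(Z, d) = 5*((-6 - 50) - 102) = 5*(-56 - 102) = 5*(-158) = -790)
1/(U(262, 233) + F(-139, 267)) = 1/(10 - 790) = 1/(-780) = -1/780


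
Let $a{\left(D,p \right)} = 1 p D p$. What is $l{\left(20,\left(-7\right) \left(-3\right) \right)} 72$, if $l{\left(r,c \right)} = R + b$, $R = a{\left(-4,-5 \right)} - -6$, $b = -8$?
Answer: $-7344$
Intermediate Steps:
$a{\left(D,p \right)} = D p^{2}$ ($a{\left(D,p \right)} = p D p = D p p = D p^{2}$)
$R = -94$ ($R = - 4 \left(-5\right)^{2} - -6 = \left(-4\right) 25 + 6 = -100 + 6 = -94$)
$l{\left(r,c \right)} = -102$ ($l{\left(r,c \right)} = -94 - 8 = -102$)
$l{\left(20,\left(-7\right) \left(-3\right) \right)} 72 = \left(-102\right) 72 = -7344$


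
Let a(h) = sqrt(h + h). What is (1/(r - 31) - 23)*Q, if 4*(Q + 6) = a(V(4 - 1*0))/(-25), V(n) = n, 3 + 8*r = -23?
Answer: 18930/137 + 631*sqrt(2)/1370 ≈ 138.83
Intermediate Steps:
r = -13/4 (r = -3/8 + (1/8)*(-23) = -3/8 - 23/8 = -13/4 ≈ -3.2500)
a(h) = sqrt(2)*sqrt(h) (a(h) = sqrt(2*h) = sqrt(2)*sqrt(h))
Q = -6 - sqrt(2)/50 (Q = -6 + ((sqrt(2)*sqrt(4 - 1*0))/(-25))/4 = -6 + ((sqrt(2)*sqrt(4 + 0))*(-1/25))/4 = -6 + ((sqrt(2)*sqrt(4))*(-1/25))/4 = -6 + ((sqrt(2)*2)*(-1/25))/4 = -6 + ((2*sqrt(2))*(-1/25))/4 = -6 + (-2*sqrt(2)/25)/4 = -6 - sqrt(2)/50 ≈ -6.0283)
(1/(r - 31) - 23)*Q = (1/(-13/4 - 31) - 23)*(-6 - sqrt(2)/50) = (1/(-137/4) - 23)*(-6 - sqrt(2)/50) = (-4/137 - 23)*(-6 - sqrt(2)/50) = -3155*(-6 - sqrt(2)/50)/137 = 18930/137 + 631*sqrt(2)/1370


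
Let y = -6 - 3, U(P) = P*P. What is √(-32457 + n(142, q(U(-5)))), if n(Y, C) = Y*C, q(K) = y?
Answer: I*√33735 ≈ 183.67*I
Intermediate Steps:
U(P) = P²
y = -9
q(K) = -9
n(Y, C) = C*Y
√(-32457 + n(142, q(U(-5)))) = √(-32457 - 9*142) = √(-32457 - 1278) = √(-33735) = I*√33735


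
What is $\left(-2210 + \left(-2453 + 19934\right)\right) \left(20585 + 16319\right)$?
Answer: $563560984$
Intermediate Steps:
$\left(-2210 + \left(-2453 + 19934\right)\right) \left(20585 + 16319\right) = \left(-2210 + 17481\right) 36904 = 15271 \cdot 36904 = 563560984$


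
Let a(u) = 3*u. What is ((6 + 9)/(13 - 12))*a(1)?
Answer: 45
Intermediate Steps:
((6 + 9)/(13 - 12))*a(1) = ((6 + 9)/(13 - 12))*(3*1) = (15/1)*3 = (15*1)*3 = 15*3 = 45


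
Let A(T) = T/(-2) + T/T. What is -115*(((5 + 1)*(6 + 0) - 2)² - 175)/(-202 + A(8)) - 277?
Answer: 11206/41 ≈ 273.32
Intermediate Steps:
A(T) = 1 - T/2 (A(T) = T*(-½) + 1 = -T/2 + 1 = 1 - T/2)
-115*(((5 + 1)*(6 + 0) - 2)² - 175)/(-202 + A(8)) - 277 = -115*(((5 + 1)*(6 + 0) - 2)² - 175)/(-202 + (1 - ½*8)) - 277 = -115*((6*6 - 2)² - 175)/(-202 + (1 - 4)) - 277 = -115*((36 - 2)² - 175)/(-202 - 3) - 277 = -115*(34² - 175)/(-205) - 277 = -115*(1156 - 175)*(-1)/205 - 277 = -112815*(-1)/205 - 277 = -115*(-981/205) - 277 = 22563/41 - 277 = 11206/41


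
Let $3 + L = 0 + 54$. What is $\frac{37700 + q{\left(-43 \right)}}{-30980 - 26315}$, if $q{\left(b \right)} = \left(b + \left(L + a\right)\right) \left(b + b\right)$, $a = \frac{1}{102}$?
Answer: $- \frac{1887569}{2922045} \approx -0.64598$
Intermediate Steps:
$L = 51$ ($L = -3 + \left(0 + 54\right) = -3 + 54 = 51$)
$a = \frac{1}{102} \approx 0.0098039$
$q{\left(b \right)} = 2 b \left(\frac{5203}{102} + b\right)$ ($q{\left(b \right)} = \left(b + \left(51 + \frac{1}{102}\right)\right) \left(b + b\right) = \left(b + \frac{5203}{102}\right) 2 b = \left(\frac{5203}{102} + b\right) 2 b = 2 b \left(\frac{5203}{102} + b\right)$)
$\frac{37700 + q{\left(-43 \right)}}{-30980 - 26315} = \frac{37700 + \frac{1}{51} \left(-43\right) \left(5203 + 102 \left(-43\right)\right)}{-30980 - 26315} = \frac{37700 + \frac{1}{51} \left(-43\right) \left(5203 - 4386\right)}{-30980 - 26315} = \frac{37700 + \frac{1}{51} \left(-43\right) 817}{-30980 - 26315} = \frac{37700 - \frac{35131}{51}}{-57295} = \frac{1887569}{51} \left(- \frac{1}{57295}\right) = - \frac{1887569}{2922045}$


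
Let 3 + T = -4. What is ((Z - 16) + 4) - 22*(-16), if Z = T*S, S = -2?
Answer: 354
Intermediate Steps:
T = -7 (T = -3 - 4 = -7)
Z = 14 (Z = -7*(-2) = 14)
((Z - 16) + 4) - 22*(-16) = ((14 - 16) + 4) - 22*(-16) = (-2 + 4) + 352 = 2 + 352 = 354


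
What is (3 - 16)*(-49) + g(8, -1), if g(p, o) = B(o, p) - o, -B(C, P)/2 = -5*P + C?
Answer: 720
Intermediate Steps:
B(C, P) = -2*C + 10*P (B(C, P) = -2*(-5*P + C) = -2*(C - 5*P) = -2*C + 10*P)
g(p, o) = -3*o + 10*p (g(p, o) = (-2*o + 10*p) - o = -3*o + 10*p)
(3 - 16)*(-49) + g(8, -1) = (3 - 16)*(-49) + (-3*(-1) + 10*8) = -13*(-49) + (3 + 80) = 637 + 83 = 720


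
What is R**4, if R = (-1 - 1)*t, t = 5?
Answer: 10000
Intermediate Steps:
R = -10 (R = (-1 - 1)*5 = -2*5 = -10)
R**4 = (-10)**4 = 10000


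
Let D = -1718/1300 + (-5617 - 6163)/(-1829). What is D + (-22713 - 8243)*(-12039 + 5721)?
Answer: 7500493503119/38350 ≈ 1.9558e+8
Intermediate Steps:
D = 196319/38350 (D = -1718*1/1300 - 11780*(-1/1829) = -859/650 + 380/59 = 196319/38350 ≈ 5.1191)
D + (-22713 - 8243)*(-12039 + 5721) = 196319/38350 + (-22713 - 8243)*(-12039 + 5721) = 196319/38350 - 30956*(-6318) = 196319/38350 + 195580008 = 7500493503119/38350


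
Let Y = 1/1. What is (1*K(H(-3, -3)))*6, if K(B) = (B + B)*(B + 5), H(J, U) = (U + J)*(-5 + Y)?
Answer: 8352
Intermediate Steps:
Y = 1 (Y = 1*1 = 1)
H(J, U) = -4*J - 4*U (H(J, U) = (U + J)*(-5 + 1) = (J + U)*(-4) = -4*J - 4*U)
K(B) = 2*B*(5 + B) (K(B) = (2*B)*(5 + B) = 2*B*(5 + B))
(1*K(H(-3, -3)))*6 = (1*(2*(-4*(-3) - 4*(-3))*(5 + (-4*(-3) - 4*(-3)))))*6 = (1*(2*(12 + 12)*(5 + (12 + 12))))*6 = (1*(2*24*(5 + 24)))*6 = (1*(2*24*29))*6 = (1*1392)*6 = 1392*6 = 8352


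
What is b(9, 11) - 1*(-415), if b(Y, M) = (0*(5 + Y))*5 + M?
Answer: 426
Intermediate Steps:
b(Y, M) = M (b(Y, M) = 0*5 + M = 0 + M = M)
b(9, 11) - 1*(-415) = 11 - 1*(-415) = 11 + 415 = 426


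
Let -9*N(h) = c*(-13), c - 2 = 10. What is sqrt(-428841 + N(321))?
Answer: I*sqrt(3859413)/3 ≈ 654.85*I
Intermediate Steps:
c = 12 (c = 2 + 10 = 12)
N(h) = 52/3 (N(h) = -4*(-13)/3 = -1/9*(-156) = 52/3)
sqrt(-428841 + N(321)) = sqrt(-428841 + 52/3) = sqrt(-1286471/3) = I*sqrt(3859413)/3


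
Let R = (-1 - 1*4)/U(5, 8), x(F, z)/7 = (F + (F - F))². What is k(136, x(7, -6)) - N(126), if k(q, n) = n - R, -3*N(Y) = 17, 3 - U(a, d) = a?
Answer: 2077/6 ≈ 346.17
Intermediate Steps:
U(a, d) = 3 - a
x(F, z) = 7*F² (x(F, z) = 7*(F + (F - F))² = 7*(F + 0)² = 7*F²)
N(Y) = -17/3 (N(Y) = -⅓*17 = -17/3)
R = 5/2 (R = (-1 - 1*4)/(3 - 1*5) = (-1 - 4)/(3 - 5) = -5/(-2) = -5*(-½) = 5/2 ≈ 2.5000)
k(q, n) = -5/2 + n (k(q, n) = n - 1*5/2 = n - 5/2 = -5/2 + n)
k(136, x(7, -6)) - N(126) = (-5/2 + 7*7²) - 1*(-17/3) = (-5/2 + 7*49) + 17/3 = (-5/2 + 343) + 17/3 = 681/2 + 17/3 = 2077/6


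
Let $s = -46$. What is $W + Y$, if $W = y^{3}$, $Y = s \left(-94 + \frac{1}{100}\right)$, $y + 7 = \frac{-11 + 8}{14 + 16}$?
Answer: $\frac{3965629}{1000} \approx 3965.6$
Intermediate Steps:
$y = - \frac{71}{10}$ ($y = -7 + \frac{-11 + 8}{14 + 16} = -7 - \frac{3}{30} = -7 - \frac{1}{10} = - \frac{71}{10} \approx -7.1$)
$Y = \frac{216177}{50}$ ($Y = - 46 \left(-94 + \frac{1}{100}\right) = \left(-46\right) \left(- \frac{9399}{100}\right) = \frac{216177}{50} \approx 4323.5$)
$W = - \frac{357911}{1000}$ ($W = \left(- \frac{71}{10}\right)^{3} = - \frac{357911}{1000} \approx -357.91$)
$W + Y = - \frac{357911}{1000} + \frac{216177}{50} = \frac{3965629}{1000}$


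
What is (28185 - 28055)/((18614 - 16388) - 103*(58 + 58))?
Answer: -65/4861 ≈ -0.013372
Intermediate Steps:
(28185 - 28055)/((18614 - 16388) - 103*(58 + 58)) = 130/(2226 - 103*116) = 130/(2226 - 11948) = 130/(-9722) = 130*(-1/9722) = -65/4861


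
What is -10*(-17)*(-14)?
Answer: -2380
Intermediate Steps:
-10*(-17)*(-14) = 170*(-14) = -2380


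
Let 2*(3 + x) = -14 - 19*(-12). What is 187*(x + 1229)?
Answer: 249271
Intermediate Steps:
x = 104 (x = -3 + (-14 - 19*(-12))/2 = -3 + (-14 + 228)/2 = -3 + (1/2)*214 = -3 + 107 = 104)
187*(x + 1229) = 187*(104 + 1229) = 187*1333 = 249271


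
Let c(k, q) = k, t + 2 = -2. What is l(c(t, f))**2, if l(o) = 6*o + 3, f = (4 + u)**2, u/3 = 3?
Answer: 441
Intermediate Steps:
u = 9 (u = 3*3 = 9)
t = -4 (t = -2 - 2 = -4)
f = 169 (f = (4 + 9)**2 = 13**2 = 169)
l(o) = 3 + 6*o
l(c(t, f))**2 = (3 + 6*(-4))**2 = (3 - 24)**2 = (-21)**2 = 441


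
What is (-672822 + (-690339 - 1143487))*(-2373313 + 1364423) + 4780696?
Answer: 2528936881416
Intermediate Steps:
(-672822 + (-690339 - 1143487))*(-2373313 + 1364423) + 4780696 = (-672822 - 1833826)*(-1008890) + 4780696 = -2506648*(-1008890) + 4780696 = 2528932100720 + 4780696 = 2528936881416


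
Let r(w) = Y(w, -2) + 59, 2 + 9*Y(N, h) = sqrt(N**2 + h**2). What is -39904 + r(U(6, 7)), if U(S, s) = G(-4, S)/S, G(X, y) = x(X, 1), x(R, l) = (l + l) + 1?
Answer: -358607/9 + sqrt(17)/18 ≈ -39845.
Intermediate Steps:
Y(N, h) = -2/9 + sqrt(N**2 + h**2)/9
x(R, l) = 1 + 2*l (x(R, l) = 2*l + 1 = 1 + 2*l)
G(X, y) = 3 (G(X, y) = 1 + 2*1 = 1 + 2 = 3)
U(S, s) = 3/S
r(w) = 529/9 + sqrt(4 + w**2)/9 (r(w) = (-2/9 + sqrt(w**2 + (-2)**2)/9) + 59 = (-2/9 + sqrt(w**2 + 4)/9) + 59 = (-2/9 + sqrt(4 + w**2)/9) + 59 = 529/9 + sqrt(4 + w**2)/9)
-39904 + r(U(6, 7)) = -39904 + (529/9 + sqrt(4 + (3/6)**2)/9) = -39904 + (529/9 + sqrt(4 + (3*(1/6))**2)/9) = -39904 + (529/9 + sqrt(4 + (1/2)**2)/9) = -39904 + (529/9 + sqrt(4 + 1/4)/9) = -39904 + (529/9 + sqrt(17/4)/9) = -39904 + (529/9 + (sqrt(17)/2)/9) = -39904 + (529/9 + sqrt(17)/18) = -358607/9 + sqrt(17)/18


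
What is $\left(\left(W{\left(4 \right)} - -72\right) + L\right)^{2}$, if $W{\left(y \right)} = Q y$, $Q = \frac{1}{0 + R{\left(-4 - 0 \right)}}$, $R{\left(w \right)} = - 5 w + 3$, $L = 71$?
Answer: $\frac{10843849}{529} \approx 20499.0$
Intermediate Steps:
$R{\left(w \right)} = 3 - 5 w$
$Q = \frac{1}{23}$ ($Q = \frac{1}{0 - \left(-3 + 5 \left(-4 - 0\right)\right)} = \frac{1}{0 - \left(-3 + 5 \left(-4 + 0\right)\right)} = \frac{1}{0 + \left(3 - -20\right)} = \frac{1}{0 + \left(3 + 20\right)} = \frac{1}{0 + 23} = \frac{1}{23} \approx 0.043478$)
$W{\left(y \right)} = \frac{y}{23}$
$\left(\left(W{\left(4 \right)} - -72\right) + L\right)^{2} = \left(\left(\frac{1}{23} \cdot 4 - -72\right) + 71\right)^{2} = \left(\left(\frac{4}{23} + 72\right) + 71\right)^{2} = \left(\frac{1660}{23} + 71\right)^{2} = \left(\frac{3293}{23}\right)^{2} = \frac{10843849}{529}$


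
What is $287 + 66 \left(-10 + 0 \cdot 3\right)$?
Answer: $-373$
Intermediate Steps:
$287 + 66 \left(-10 + 0 \cdot 3\right) = 287 + 66 \left(-10 + 0\right) = 287 + 66 \left(-10\right) = 287 - 660 = -373$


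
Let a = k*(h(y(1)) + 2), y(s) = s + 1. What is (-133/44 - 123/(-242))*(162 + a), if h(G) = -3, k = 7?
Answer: -188635/484 ≈ -389.74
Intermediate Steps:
y(s) = 1 + s
a = -7 (a = 7*(-3 + 2) = 7*(-1) = -7)
(-133/44 - 123/(-242))*(162 + a) = (-133/44 - 123/(-242))*(162 - 7) = (-133*1/44 - 123*(-1/242))*155 = (-133/44 + 123/242)*155 = -1217/484*155 = -188635/484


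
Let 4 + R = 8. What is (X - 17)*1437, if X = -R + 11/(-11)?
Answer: -31614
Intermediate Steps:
R = 4 (R = -4 + 8 = 4)
X = -5 (X = -1*4 + 11/(-11) = -4 + 11*(-1/11) = -4 - 1 = -5)
(X - 17)*1437 = (-5 - 17)*1437 = -22*1437 = -31614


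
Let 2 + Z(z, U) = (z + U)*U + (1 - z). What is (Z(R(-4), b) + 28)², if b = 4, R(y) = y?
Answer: 961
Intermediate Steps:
Z(z, U) = -1 - z + U*(U + z) (Z(z, U) = -2 + ((z + U)*U + (1 - z)) = -2 + ((U + z)*U + (1 - z)) = -2 + (U*(U + z) + (1 - z)) = -2 + (1 - z + U*(U + z)) = -1 - z + U*(U + z))
(Z(R(-4), b) + 28)² = ((-1 + 4² - 1*(-4) + 4*(-4)) + 28)² = ((-1 + 16 + 4 - 16) + 28)² = (3 + 28)² = 31² = 961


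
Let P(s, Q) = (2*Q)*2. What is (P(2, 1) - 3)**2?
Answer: 1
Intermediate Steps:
P(s, Q) = 4*Q
(P(2, 1) - 3)**2 = (4*1 - 3)**2 = (4 - 3)**2 = 1**2 = 1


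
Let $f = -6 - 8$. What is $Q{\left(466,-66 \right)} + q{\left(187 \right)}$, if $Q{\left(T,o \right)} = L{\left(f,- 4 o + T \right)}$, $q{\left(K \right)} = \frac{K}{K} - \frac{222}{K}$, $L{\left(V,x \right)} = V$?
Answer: $- \frac{2653}{187} \approx -14.187$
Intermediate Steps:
$f = -14$ ($f = -6 - 8 = -14$)
$q{\left(K \right)} = 1 - \frac{222}{K}$
$Q{\left(T,o \right)} = -14$
$Q{\left(466,-66 \right)} + q{\left(187 \right)} = -14 + \frac{-222 + 187}{187} = -14 + \frac{1}{187} \left(-35\right) = -14 - \frac{35}{187} = - \frac{2653}{187}$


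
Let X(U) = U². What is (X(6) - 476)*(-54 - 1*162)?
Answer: 95040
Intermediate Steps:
(X(6) - 476)*(-54 - 1*162) = (6² - 476)*(-54 - 1*162) = (36 - 476)*(-54 - 162) = -440*(-216) = 95040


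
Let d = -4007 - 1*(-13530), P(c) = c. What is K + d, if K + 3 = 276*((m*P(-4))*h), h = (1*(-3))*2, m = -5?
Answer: -23600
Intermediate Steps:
h = -6 (h = -3*2 = -6)
K = -33123 (K = -3 + 276*(-5*(-4)*(-6)) = -3 + 276*(20*(-6)) = -3 + 276*(-120) = -3 - 33120 = -33123)
d = 9523 (d = -4007 + 13530 = 9523)
K + d = -33123 + 9523 = -23600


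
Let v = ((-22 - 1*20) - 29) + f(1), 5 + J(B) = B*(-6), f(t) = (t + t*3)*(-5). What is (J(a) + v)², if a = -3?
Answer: 6084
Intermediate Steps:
f(t) = -20*t (f(t) = (t + 3*t)*(-5) = (4*t)*(-5) = -20*t)
J(B) = -5 - 6*B (J(B) = -5 + B*(-6) = -5 - 6*B)
v = -91 (v = ((-22 - 1*20) - 29) - 20*1 = ((-22 - 20) - 29) - 20 = (-42 - 29) - 20 = -71 - 20 = -91)
(J(a) + v)² = ((-5 - 6*(-3)) - 91)² = ((-5 + 18) - 91)² = (13 - 91)² = (-78)² = 6084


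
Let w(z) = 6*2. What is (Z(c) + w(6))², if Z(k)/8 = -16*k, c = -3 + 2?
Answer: 19600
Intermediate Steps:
w(z) = 12
c = -1
Z(k) = -128*k (Z(k) = 8*(-16*k) = -128*k)
(Z(c) + w(6))² = (-128*(-1) + 12)² = (128 + 12)² = 140² = 19600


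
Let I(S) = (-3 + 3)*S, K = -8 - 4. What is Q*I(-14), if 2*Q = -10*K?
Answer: 0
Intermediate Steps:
K = -12
I(S) = 0 (I(S) = 0*S = 0)
Q = 60 (Q = (-10*(-12))/2 = (1/2)*120 = 60)
Q*I(-14) = 60*0 = 0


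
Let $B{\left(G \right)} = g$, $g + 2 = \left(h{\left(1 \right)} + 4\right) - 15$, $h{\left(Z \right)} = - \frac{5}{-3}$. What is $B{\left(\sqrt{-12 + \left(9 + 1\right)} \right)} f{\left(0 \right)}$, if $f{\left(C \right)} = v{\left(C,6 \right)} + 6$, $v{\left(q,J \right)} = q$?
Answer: $-68$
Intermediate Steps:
$h{\left(Z \right)} = \frac{5}{3}$ ($h{\left(Z \right)} = \left(-5\right) \left(- \frac{1}{3}\right) = \frac{5}{3}$)
$f{\left(C \right)} = 6 + C$ ($f{\left(C \right)} = C + 6 = 6 + C$)
$g = - \frac{34}{3}$ ($g = -2 + \left(\left(\frac{5}{3} + 4\right) - 15\right) = -2 + \left(\frac{17}{3} - 15\right) = -2 - \frac{28}{3} = - \frac{34}{3} \approx -11.333$)
$B{\left(G \right)} = - \frac{34}{3}$
$B{\left(\sqrt{-12 + \left(9 + 1\right)} \right)} f{\left(0 \right)} = - \frac{34 \left(6 + 0\right)}{3} = \left(- \frac{34}{3}\right) 6 = -68$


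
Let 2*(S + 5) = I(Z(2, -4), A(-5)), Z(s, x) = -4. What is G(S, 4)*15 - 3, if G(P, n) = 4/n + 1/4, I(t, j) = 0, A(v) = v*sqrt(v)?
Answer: 63/4 ≈ 15.750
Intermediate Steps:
A(v) = v**(3/2)
S = -5 (S = -5 + (1/2)*0 = -5 + 0 = -5)
G(P, n) = 1/4 + 4/n (G(P, n) = 4/n + 1*(1/4) = 4/n + 1/4 = 1/4 + 4/n)
G(S, 4)*15 - 3 = ((1/4)*(16 + 4)/4)*15 - 3 = ((1/4)*(1/4)*20)*15 - 3 = (5/4)*15 - 3 = 75/4 - 3 = 63/4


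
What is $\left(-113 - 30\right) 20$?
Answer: $-2860$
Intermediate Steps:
$\left(-113 - 30\right) 20 = \left(-143\right) 20 = -2860$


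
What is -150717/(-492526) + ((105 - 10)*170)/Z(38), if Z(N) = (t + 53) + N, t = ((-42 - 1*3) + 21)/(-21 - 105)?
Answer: 33465763191/188637458 ≈ 177.41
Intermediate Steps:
t = 4/21 (t = ((-42 - 3) + 21)/(-126) = (-45 + 21)*(-1/126) = -24*(-1/126) = 4/21 ≈ 0.19048)
Z(N) = 1117/21 + N (Z(N) = (4/21 + 53) + N = 1117/21 + N)
-150717/(-492526) + ((105 - 10)*170)/Z(38) = -150717/(-492526) + ((105 - 10)*170)/(1117/21 + 38) = -150717*(-1/492526) + (95*170)/(1915/21) = 150717/492526 + 16150*(21/1915) = 150717/492526 + 67830/383 = 33465763191/188637458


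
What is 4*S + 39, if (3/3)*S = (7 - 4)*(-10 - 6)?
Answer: -153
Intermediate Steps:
S = -48 (S = (7 - 4)*(-10 - 6) = 3*(-16) = -48)
4*S + 39 = 4*(-48) + 39 = -192 + 39 = -153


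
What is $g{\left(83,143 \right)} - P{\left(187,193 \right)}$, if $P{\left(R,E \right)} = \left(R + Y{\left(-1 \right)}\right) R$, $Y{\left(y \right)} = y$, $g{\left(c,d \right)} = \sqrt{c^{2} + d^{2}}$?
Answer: $-34782 + \sqrt{27338} \approx -34617.0$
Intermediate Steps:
$P{\left(R,E \right)} = R \left(-1 + R\right)$ ($P{\left(R,E \right)} = \left(R - 1\right) R = \left(-1 + R\right) R = R \left(-1 + R\right)$)
$g{\left(83,143 \right)} - P{\left(187,193 \right)} = \sqrt{83^{2} + 143^{2}} - 187 \left(-1 + 187\right) = \sqrt{6889 + 20449} - 187 \cdot 186 = \sqrt{27338} - 34782 = -34782 + \sqrt{27338}$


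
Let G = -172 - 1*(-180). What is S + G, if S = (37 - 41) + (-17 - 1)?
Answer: -14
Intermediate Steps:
S = -22 (S = -4 - 18 = -22)
G = 8 (G = -172 + 180 = 8)
S + G = -22 + 8 = -14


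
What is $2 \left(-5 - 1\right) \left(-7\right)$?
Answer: $84$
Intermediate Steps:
$2 \left(-5 - 1\right) \left(-7\right) = 2 \left(-6\right) \left(-7\right) = \left(-12\right) \left(-7\right) = 84$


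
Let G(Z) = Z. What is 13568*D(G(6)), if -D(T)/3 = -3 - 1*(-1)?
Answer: 81408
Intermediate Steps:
D(T) = 6 (D(T) = -3*(-3 - 1*(-1)) = -3*(-3 + 1) = -3*(-2) = 6)
13568*D(G(6)) = 13568*6 = 81408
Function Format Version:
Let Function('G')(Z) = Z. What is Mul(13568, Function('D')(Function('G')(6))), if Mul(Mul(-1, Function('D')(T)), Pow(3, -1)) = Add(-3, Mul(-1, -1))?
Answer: 81408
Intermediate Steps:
Function('D')(T) = 6 (Function('D')(T) = Mul(-3, Add(-3, Mul(-1, -1))) = Mul(-3, Add(-3, 1)) = Mul(-3, -2) = 6)
Mul(13568, Function('D')(Function('G')(6))) = Mul(13568, 6) = 81408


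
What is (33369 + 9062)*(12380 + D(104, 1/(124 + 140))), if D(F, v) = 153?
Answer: 531787723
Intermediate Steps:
(33369 + 9062)*(12380 + D(104, 1/(124 + 140))) = (33369 + 9062)*(12380 + 153) = 42431*12533 = 531787723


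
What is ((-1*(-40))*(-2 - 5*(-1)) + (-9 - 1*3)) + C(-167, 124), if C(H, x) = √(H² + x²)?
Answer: 108 + √43265 ≈ 316.00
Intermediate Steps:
((-1*(-40))*(-2 - 5*(-1)) + (-9 - 1*3)) + C(-167, 124) = ((-1*(-40))*(-2 - 5*(-1)) + (-9 - 1*3)) + √((-167)² + 124²) = (40*(-2 + 5) + (-9 - 3)) + √(27889 + 15376) = (40*3 - 12) + √43265 = (120 - 12) + √43265 = 108 + √43265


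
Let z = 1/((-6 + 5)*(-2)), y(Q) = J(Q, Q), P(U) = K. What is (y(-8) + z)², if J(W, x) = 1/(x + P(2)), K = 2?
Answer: ⅑ ≈ 0.11111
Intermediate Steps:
P(U) = 2
J(W, x) = 1/(2 + x) (J(W, x) = 1/(x + 2) = 1/(2 + x))
y(Q) = 1/(2 + Q)
z = ½ (z = 1/(-1*(-2)) = 1/2 = ½ ≈ 0.50000)
(y(-8) + z)² = (1/(2 - 8) + ½)² = (1/(-6) + ½)² = (-⅙ + ½)² = (⅓)² = ⅑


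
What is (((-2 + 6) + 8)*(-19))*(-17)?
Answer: 3876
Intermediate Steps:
(((-2 + 6) + 8)*(-19))*(-17) = ((4 + 8)*(-19))*(-17) = (12*(-19))*(-17) = -228*(-17) = 3876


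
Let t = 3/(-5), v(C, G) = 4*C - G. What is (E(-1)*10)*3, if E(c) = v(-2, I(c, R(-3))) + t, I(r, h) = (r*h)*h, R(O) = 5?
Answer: 492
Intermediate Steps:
I(r, h) = r*h² (I(r, h) = (h*r)*h = r*h²)
v(C, G) = -G + 4*C
t = -⅗ (t = 3*(-⅕) = -⅗ ≈ -0.60000)
E(c) = -43/5 - 25*c (E(c) = (-c*5² + 4*(-2)) - ⅗ = (-c*25 - 8) - ⅗ = (-25*c - 8) - ⅗ = (-8 - 25*c) - ⅗ = -43/5 - 25*c)
(E(-1)*10)*3 = ((-43/5 - 25*(-1))*10)*3 = ((-43/5 + 25)*10)*3 = ((82/5)*10)*3 = 164*3 = 492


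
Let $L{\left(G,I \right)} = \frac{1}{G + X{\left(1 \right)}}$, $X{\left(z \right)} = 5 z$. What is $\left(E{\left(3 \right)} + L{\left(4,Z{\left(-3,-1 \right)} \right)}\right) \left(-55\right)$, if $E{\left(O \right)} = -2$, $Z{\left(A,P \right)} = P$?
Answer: $\frac{935}{9} \approx 103.89$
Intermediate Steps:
$L{\left(G,I \right)} = \frac{1}{5 + G}$ ($L{\left(G,I \right)} = \frac{1}{G + 5 \cdot 1} = \frac{1}{G + 5} = \frac{1}{5 + G}$)
$\left(E{\left(3 \right)} + L{\left(4,Z{\left(-3,-1 \right)} \right)}\right) \left(-55\right) = \left(-2 + \frac{1}{5 + 4}\right) \left(-55\right) = \left(-2 + \frac{1}{9}\right) \left(-55\right) = \left(- \frac{17}{9}\right) \left(-55\right) = \frac{935}{9}$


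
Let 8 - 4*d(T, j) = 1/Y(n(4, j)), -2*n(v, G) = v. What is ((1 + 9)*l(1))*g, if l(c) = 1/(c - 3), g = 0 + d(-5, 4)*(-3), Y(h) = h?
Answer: 255/8 ≈ 31.875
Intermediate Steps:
n(v, G) = -v/2
d(T, j) = 17/8 (d(T, j) = 2 - 1/(4*((-½*4))) = 2 - ¼/(-2) = 2 - ¼*(-½) = 2 + ⅛ = 17/8)
g = -51/8 (g = 0 + (17/8)*(-3) = 0 - 51/8 = -51/8 ≈ -6.3750)
l(c) = 1/(-3 + c)
((1 + 9)*l(1))*g = ((1 + 9)/(-3 + 1))*(-51/8) = (10/(-2))*(-51/8) = (10*(-½))*(-51/8) = -5*(-51/8) = 255/8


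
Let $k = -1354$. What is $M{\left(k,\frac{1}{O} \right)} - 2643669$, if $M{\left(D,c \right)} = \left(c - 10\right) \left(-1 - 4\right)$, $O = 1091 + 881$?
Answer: $- \frac{5213216673}{1972} \approx -2.6436 \cdot 10^{6}$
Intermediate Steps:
$O = 1972$
$M{\left(D,c \right)} = 50 - 5 c$ ($M{\left(D,c \right)} = \left(-10 + c\right) \left(-5\right) = 50 - 5 c$)
$M{\left(k,\frac{1}{O} \right)} - 2643669 = \left(50 - \frac{5}{1972}\right) - 2643669 = \frac{98595}{1972} - 2643669 = - \frac{5213216673}{1972}$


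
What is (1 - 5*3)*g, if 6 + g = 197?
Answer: -2674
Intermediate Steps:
g = 191 (g = -6 + 197 = 191)
(1 - 5*3)*g = (1 - 5*3)*191 = (1 - 15)*191 = -14*191 = -2674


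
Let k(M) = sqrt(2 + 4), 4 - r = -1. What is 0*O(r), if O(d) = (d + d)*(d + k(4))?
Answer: 0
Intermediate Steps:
r = 5 (r = 4 - 1*(-1) = 4 + 1 = 5)
k(M) = sqrt(6)
O(d) = 2*d*(d + sqrt(6)) (O(d) = (d + d)*(d + sqrt(6)) = (2*d)*(d + sqrt(6)) = 2*d*(d + sqrt(6)))
0*O(r) = 0*(2*5*(5 + sqrt(6))) = 0*(50 + 10*sqrt(6)) = 0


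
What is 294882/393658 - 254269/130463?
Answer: -30811917818/25678901827 ≈ -1.1999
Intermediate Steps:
294882/393658 - 254269/130463 = 294882*(1/393658) - 254269*1/130463 = 147441/196829 - 254269/130463 = -30811917818/25678901827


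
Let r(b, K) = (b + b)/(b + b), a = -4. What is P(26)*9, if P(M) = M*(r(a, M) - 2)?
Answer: -234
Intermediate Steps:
r(b, K) = 1 (r(b, K) = (2*b)/((2*b)) = (2*b)*(1/(2*b)) = 1)
P(M) = -M (P(M) = M*(1 - 2) = M*(-1) = -M)
P(26)*9 = -1*26*9 = -26*9 = -234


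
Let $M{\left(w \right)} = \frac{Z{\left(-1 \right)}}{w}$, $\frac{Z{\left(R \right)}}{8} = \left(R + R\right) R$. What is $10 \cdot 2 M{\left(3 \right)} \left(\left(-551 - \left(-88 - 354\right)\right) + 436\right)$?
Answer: $34880$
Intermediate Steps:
$Z{\left(R \right)} = 16 R^{2}$ ($Z{\left(R \right)} = 8 \left(R + R\right) R = 8 \cdot 2 R R = 8 \cdot 2 R^{2} = 16 R^{2}$)
$M{\left(w \right)} = \frac{16}{w}$ ($M{\left(w \right)} = \frac{16 \left(-1\right)^{2}}{w} = \frac{16 \cdot 1}{w} = \frac{16}{w}$)
$10 \cdot 2 M{\left(3 \right)} \left(\left(-551 - \left(-88 - 354\right)\right) + 436\right) = 10 \cdot 2 \cdot \frac{16}{3} \left(\left(-551 - \left(-88 - 354\right)\right) + 436\right) = 20 \cdot 16 \cdot \frac{1}{3} \left(\left(-551 - -442\right) + 436\right) = 20 \cdot \frac{16}{3} \left(\left(-551 + 442\right) + 436\right) = \frac{320 \left(-109 + 436\right)}{3} = \frac{320}{3} \cdot 327 = 34880$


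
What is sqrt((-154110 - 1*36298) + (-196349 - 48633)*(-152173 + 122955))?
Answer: 2*sqrt(1789423417) ≈ 84603.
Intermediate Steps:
sqrt((-154110 - 1*36298) + (-196349 - 48633)*(-152173 + 122955)) = sqrt((-154110 - 36298) - 244982*(-29218)) = sqrt(-190408 + 7157884076) = sqrt(7157693668) = 2*sqrt(1789423417)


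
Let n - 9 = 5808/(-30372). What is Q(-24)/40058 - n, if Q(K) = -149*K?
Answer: -442021127/50693399 ≈ -8.7195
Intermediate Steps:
n = 22295/2531 (n = 9 + 5808/(-30372) = 9 + 5808*(-1/30372) = 9 - 484/2531 = 22295/2531 ≈ 8.8088)
Q(-24)/40058 - n = -149*(-24)/40058 - 1*22295/2531 = 3576*(1/40058) - 22295/2531 = 1788/20029 - 22295/2531 = -442021127/50693399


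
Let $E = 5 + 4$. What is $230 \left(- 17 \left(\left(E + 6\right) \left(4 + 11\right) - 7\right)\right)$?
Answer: $-852380$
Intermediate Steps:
$E = 9$
$230 \left(- 17 \left(\left(E + 6\right) \left(4 + 11\right) - 7\right)\right) = 230 \left(- 17 \left(\left(9 + 6\right) \left(4 + 11\right) - 7\right)\right) = 230 \left(- 17 \left(15 \cdot 15 - 7\right)\right) = 230 \left(- 17 \left(225 - 7\right)\right) = 230 \left(\left(-17\right) 218\right) = 230 \left(-3706\right) = -852380$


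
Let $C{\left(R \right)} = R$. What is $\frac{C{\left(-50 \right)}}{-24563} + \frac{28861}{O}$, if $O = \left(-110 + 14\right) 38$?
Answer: $- \frac{37301597}{4716096} \approx -7.9094$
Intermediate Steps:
$O = -3648$ ($O = \left(-96\right) 38 = -3648$)
$\frac{C{\left(-50 \right)}}{-24563} + \frac{28861}{O} = - \frac{50}{-24563} + \frac{28861}{-3648} = \left(-50\right) \left(- \frac{1}{24563}\right) + 28861 \left(- \frac{1}{3648}\right) = \frac{50}{24563} - \frac{1519}{192} = - \frac{37301597}{4716096}$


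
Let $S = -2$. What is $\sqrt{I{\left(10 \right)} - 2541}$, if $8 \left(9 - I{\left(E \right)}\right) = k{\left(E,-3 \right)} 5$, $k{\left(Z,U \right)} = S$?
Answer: $\frac{i \sqrt{10123}}{2} \approx 50.307 i$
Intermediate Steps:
$k{\left(Z,U \right)} = -2$
$I{\left(E \right)} = \frac{41}{4}$ ($I{\left(E \right)} = 9 - \frac{\left(-2\right) 5}{8} = 9 - - \frac{5}{4} = 9 + \frac{5}{4} = \frac{41}{4}$)
$\sqrt{I{\left(10 \right)} - 2541} = \sqrt{\frac{41}{4} - 2541} = \sqrt{- \frac{10123}{4}} = \frac{i \sqrt{10123}}{2}$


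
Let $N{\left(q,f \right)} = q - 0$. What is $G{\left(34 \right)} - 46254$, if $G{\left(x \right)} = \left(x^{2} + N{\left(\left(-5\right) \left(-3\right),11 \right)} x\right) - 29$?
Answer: $-44617$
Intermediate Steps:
$N{\left(q,f \right)} = q$ ($N{\left(q,f \right)} = q + 0 = q$)
$G{\left(x \right)} = -29 + x^{2} + 15 x$ ($G{\left(x \right)} = \left(x^{2} + \left(-5\right) \left(-3\right) x\right) - 29 = \left(x^{2} + 15 x\right) - 29 = -29 + x^{2} + 15 x$)
$G{\left(34 \right)} - 46254 = \left(-29 + 34^{2} + 15 \cdot 34\right) - 46254 = \left(-29 + 1156 + 510\right) - 46254 = 1637 - 46254 = -44617$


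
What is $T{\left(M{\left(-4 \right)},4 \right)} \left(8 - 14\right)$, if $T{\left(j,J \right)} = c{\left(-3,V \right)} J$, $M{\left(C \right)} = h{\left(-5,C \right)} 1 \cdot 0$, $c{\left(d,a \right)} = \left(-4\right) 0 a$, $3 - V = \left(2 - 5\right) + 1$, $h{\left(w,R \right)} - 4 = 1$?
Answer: $0$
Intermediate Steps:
$h{\left(w,R \right)} = 5$ ($h{\left(w,R \right)} = 4 + 1 = 5$)
$V = 5$ ($V = 3 - \left(\left(2 - 5\right) + 1\right) = 3 - \left(-3 + 1\right) = 3 - -2 = 3 + 2 = 5$)
$c{\left(d,a \right)} = 0$ ($c{\left(d,a \right)} = 0 a = 0$)
$M{\left(C \right)} = 0$ ($M{\left(C \right)} = 5 \cdot 1 \cdot 0 = 5 \cdot 0 = 0$)
$T{\left(j,J \right)} = 0$ ($T{\left(j,J \right)} = 0 J = 0$)
$T{\left(M{\left(-4 \right)},4 \right)} \left(8 - 14\right) = 0 \left(8 - 14\right) = 0 \left(-6\right) = 0$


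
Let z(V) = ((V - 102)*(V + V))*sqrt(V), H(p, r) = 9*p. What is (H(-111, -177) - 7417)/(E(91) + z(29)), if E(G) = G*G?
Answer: 69692896/451300963 + 35633344*sqrt(29)/451300963 ≈ 0.57962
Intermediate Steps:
E(G) = G**2
z(V) = 2*V**(3/2)*(-102 + V) (z(V) = ((-102 + V)*(2*V))*sqrt(V) = (2*V*(-102 + V))*sqrt(V) = 2*V**(3/2)*(-102 + V))
(H(-111, -177) - 7417)/(E(91) + z(29)) = (9*(-111) - 7417)/(91**2 + 2*29**(3/2)*(-102 + 29)) = (-999 - 7417)/(8281 + 2*(29*sqrt(29))*(-73)) = -8416/(8281 - 4234*sqrt(29))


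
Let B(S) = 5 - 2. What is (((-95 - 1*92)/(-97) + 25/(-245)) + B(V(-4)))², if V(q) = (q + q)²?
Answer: 526105969/22591009 ≈ 23.288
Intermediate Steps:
V(q) = 4*q² (V(q) = (2*q)² = 4*q²)
B(S) = 3
(((-95 - 1*92)/(-97) + 25/(-245)) + B(V(-4)))² = (((-95 - 1*92)/(-97) + 25/(-245)) + 3)² = (((-95 - 92)*(-1/97) + 25*(-1/245)) + 3)² = ((-187*(-1/97) - 5/49) + 3)² = ((187/97 - 5/49) + 3)² = (8678/4753 + 3)² = (22937/4753)² = 526105969/22591009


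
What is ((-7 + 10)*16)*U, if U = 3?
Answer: 144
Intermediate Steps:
((-7 + 10)*16)*U = ((-7 + 10)*16)*3 = (3*16)*3 = 48*3 = 144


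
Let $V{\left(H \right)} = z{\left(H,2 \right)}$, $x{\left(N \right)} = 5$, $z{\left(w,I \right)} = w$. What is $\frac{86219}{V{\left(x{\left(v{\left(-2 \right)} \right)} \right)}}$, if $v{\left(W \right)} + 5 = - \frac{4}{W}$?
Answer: $\frac{86219}{5} \approx 17244.0$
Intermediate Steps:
$v{\left(W \right)} = -5 - \frac{4}{W}$
$V{\left(H \right)} = H$
$\frac{86219}{V{\left(x{\left(v{\left(-2 \right)} \right)} \right)}} = \frac{86219}{5}$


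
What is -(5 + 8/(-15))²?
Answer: -4489/225 ≈ -19.951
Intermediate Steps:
-(5 + 8/(-15))² = -(5 + 8*(-1/15))² = -(5 - 8/15)² = -(67/15)² = -1*4489/225 = -4489/225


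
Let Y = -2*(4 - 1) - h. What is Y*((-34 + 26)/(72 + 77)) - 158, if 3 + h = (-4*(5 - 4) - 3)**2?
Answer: -23126/149 ≈ -155.21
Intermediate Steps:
h = 46 (h = -3 + (-4*(5 - 4) - 3)**2 = -3 + (-4*1 - 3)**2 = -3 + (-4 - 3)**2 = -3 + (-7)**2 = -3 + 49 = 46)
Y = -52 (Y = -2*(4 - 1) - 1*46 = -2*3 - 46 = -6 - 46 = -52)
Y*((-34 + 26)/(72 + 77)) - 158 = -52*(-34 + 26)/(72 + 77) - 158 = -(-416)/149 - 158 = -52*(-8/149) - 158 = 416/149 - 158 = -23126/149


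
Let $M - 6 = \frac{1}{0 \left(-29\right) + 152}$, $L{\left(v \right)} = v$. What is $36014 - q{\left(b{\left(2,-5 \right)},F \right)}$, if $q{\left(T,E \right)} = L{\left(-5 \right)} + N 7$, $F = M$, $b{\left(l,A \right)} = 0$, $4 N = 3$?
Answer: $\frac{144055}{4} \approx 36014.0$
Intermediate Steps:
$N = \frac{3}{4}$ ($N = \frac{1}{4} \cdot 3 = \frac{3}{4} \approx 0.75$)
$M = \frac{913}{152}$ ($M = 6 + \frac{1}{0 \left(-29\right) + 152} = 6 + \frac{1}{0 + 152} = 6 + \frac{1}{152} = \frac{913}{152} \approx 6.0066$)
$F = \frac{913}{152} \approx 6.0066$
$q{\left(T,E \right)} = \frac{1}{4}$ ($q{\left(T,E \right)} = -5 + \frac{3}{4} \cdot 7 = -5 + \frac{21}{4} = \frac{1}{4}$)
$36014 - q{\left(b{\left(2,-5 \right)},F \right)} = 36014 - \frac{1}{4} = \frac{144055}{4}$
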